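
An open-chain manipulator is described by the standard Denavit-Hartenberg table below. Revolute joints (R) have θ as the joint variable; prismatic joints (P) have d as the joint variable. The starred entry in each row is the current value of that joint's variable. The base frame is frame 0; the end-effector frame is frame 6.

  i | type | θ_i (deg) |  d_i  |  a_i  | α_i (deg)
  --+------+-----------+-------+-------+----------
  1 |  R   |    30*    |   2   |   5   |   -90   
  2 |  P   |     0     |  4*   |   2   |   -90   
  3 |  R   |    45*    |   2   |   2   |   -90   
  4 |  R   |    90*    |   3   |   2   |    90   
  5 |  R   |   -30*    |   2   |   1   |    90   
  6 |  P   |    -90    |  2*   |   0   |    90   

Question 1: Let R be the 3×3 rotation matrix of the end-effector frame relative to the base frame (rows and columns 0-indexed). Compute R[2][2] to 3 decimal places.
-0.866

End-effector z-axis (col 2 of R) = (-0.1294,-0.4830,-0.8660)
R[2][2] = -0.8660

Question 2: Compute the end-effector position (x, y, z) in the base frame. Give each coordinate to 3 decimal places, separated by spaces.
7.727 5.187 1.866

after link 1: o_1 = (4.3301, 2.5000, 2.0000)
after link 2: o_2 = (4.0622, 6.9641, 2.0000)
after link 3: o_3 = (5.9940, 6.4465, 0.0000)
after link 4: o_4 = (5.2176, 3.5487, 2.0000)
after link 5: o_5 = (7.2788, 3.5140, 2.8660)
after link 6: o_6 = (7.7271, 5.1870, 1.8660)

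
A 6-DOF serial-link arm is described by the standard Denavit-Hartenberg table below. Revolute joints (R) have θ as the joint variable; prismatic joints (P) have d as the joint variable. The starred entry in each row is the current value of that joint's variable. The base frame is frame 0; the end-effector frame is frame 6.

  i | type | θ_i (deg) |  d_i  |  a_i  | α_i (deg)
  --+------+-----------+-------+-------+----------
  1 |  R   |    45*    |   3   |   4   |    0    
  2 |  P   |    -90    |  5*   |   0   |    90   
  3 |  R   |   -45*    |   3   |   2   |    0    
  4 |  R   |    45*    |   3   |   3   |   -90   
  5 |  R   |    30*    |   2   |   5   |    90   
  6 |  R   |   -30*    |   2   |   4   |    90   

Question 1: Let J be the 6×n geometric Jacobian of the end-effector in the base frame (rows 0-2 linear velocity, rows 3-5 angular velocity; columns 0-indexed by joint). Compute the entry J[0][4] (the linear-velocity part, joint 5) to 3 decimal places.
axis z_4 = (0.0000,0.0000,1.0000); lever o_n−o_4 = (7.6581,-4.1225,-0.0000)
cross product → J_v[:, 4] = (4.1225,7.6581,-0.0000)
J_ω[:, 4] = z_4
entry J[0][4] = 4.1225

4.123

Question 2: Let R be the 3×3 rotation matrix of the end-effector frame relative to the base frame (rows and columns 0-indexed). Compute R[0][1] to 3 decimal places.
End-effector y-axis (col 1 of R) = (-0.2588,-0.9659,0.0000)
R[0][1] = -0.2588

-0.259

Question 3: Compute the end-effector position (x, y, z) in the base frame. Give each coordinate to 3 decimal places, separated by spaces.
9.365 -8.658 6.586

after link 1: o_1 = (2.8284, 2.8284, 3.0000)
after link 2: o_2 = (2.8284, 2.8284, 8.0000)
after link 3: o_3 = (1.7071, -0.2929, 6.5858)
after link 4: o_4 = (1.7071, -4.5355, 6.5858)
after link 5: o_5 = (6.5367, -5.8296, 8.5858)
after link 6: o_6 = (9.3652, -8.6581, 6.5858)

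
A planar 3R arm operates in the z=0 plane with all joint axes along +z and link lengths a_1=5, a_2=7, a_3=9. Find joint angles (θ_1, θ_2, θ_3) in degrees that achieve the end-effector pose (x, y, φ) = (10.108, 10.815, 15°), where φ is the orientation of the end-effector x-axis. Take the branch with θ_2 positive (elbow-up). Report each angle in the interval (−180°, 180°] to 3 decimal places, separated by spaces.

26.077 89.994 -101.071

wrist centre = target − a_3·(cos φ, sin φ) = (1.4147, 8.4856)
cos θ_2 = (74.0072−5²−7²)/(2·5·7) = 0.0001; θ_2 = 89.9941° (elbow-up)
β = atan2(8.4856,1.4147) = 80.5351°; ψ = atan2(7.0000,5.0007) = 54.4584°
θ_1 = β − ψ = 26.0766°
θ_3 = φ − θ_1 − θ_2 = -101.0708° (wrapped to (-180°,180°])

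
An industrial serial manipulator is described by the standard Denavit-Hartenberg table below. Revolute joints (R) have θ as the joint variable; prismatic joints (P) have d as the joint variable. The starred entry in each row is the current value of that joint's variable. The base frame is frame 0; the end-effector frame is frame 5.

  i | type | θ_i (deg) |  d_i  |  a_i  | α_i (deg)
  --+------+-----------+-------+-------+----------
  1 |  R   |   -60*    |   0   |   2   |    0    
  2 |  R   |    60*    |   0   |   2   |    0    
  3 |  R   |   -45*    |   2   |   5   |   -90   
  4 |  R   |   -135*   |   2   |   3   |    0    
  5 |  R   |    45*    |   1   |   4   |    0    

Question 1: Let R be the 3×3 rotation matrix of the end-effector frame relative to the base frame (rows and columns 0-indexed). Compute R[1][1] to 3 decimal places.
End-effector y-axis (col 1 of R) = (0.7071,-0.7071,0.0000)
R[1][1] = -0.7071

-0.707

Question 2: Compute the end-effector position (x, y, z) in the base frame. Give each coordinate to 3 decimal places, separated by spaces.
7.157 -1.646 8.121

after link 1: o_1 = (1.0000, -1.7321, 0.0000)
after link 2: o_2 = (3.0000, -1.7321, 0.0000)
after link 3: o_3 = (6.5355, -5.2676, 2.0000)
after link 4: o_4 = (6.4497, -2.3534, 4.1213)
after link 5: o_5 = (7.1569, -1.6463, 8.1213)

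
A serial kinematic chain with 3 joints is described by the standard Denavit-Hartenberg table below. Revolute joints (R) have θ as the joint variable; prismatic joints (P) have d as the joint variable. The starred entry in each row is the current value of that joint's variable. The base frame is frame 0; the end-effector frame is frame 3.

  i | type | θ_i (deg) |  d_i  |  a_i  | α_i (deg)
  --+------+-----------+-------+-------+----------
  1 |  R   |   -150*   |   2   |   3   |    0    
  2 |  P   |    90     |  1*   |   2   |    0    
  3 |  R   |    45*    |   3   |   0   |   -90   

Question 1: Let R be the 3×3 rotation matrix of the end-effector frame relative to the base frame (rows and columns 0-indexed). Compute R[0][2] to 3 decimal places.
0.259

End-effector z-axis (col 2 of R) = (0.2588,0.9659,0.0000)
R[0][2] = 0.2588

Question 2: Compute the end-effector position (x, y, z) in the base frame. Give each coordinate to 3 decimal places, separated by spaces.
-1.598 -3.232 6.000

after link 1: o_1 = (-2.5981, -1.5000, 2.0000)
after link 2: o_2 = (-1.5981, -3.2321, 3.0000)
after link 3: o_3 = (-1.5981, -3.2321, 6.0000)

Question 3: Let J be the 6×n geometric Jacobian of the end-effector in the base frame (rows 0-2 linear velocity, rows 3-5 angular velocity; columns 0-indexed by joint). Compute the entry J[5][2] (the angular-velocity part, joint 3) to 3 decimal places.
axis z_2 = (0.0000,0.0000,1.0000); lever o_n−o_2 = (0.0000,0.0000,3.0000)
cross product → J_v[:, 2] = (0.0000,0.0000,0.0000)
J_ω[:, 2] = z_2
entry J[5][2] = 1.0000

1.000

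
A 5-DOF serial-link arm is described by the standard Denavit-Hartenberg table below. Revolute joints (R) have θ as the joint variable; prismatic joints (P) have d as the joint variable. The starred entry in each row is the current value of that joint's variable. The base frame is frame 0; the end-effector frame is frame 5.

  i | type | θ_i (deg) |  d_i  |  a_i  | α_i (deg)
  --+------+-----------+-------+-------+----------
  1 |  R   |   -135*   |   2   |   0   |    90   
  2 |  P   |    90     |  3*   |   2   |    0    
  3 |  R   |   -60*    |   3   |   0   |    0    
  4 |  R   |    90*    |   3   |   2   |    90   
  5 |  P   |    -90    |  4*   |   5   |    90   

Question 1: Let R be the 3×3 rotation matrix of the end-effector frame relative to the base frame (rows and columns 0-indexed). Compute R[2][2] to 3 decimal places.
-0.866

End-effector z-axis (col 2 of R) = (-0.3536,-0.3536,-0.8660)
R[2][2] = -0.8660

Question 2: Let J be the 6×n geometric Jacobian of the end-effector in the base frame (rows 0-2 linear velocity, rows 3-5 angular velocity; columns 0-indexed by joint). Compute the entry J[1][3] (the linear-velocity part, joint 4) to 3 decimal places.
axis z_3 = (-0.7071,0.7071,0.0000); lever o_n−o_3 = (-0.3282,-3.1566,3.7321)
cross product → J_v[:, 3] = (2.6390,2.6390,2.4641)
J_ω[:, 3] = z_3
entry J[1][3] = 2.6390

2.639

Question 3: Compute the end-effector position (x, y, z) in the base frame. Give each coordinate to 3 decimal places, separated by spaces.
-4.571 1.086 7.732

after link 1: o_1 = (0.0000, 0.0000, 2.0000)
after link 2: o_2 = (-2.1213, 2.1213, 4.0000)
after link 3: o_3 = (-4.2426, 4.2426, 4.0000)
after link 4: o_4 = (-5.6569, 7.0711, 5.7321)
after link 5: o_5 = (-4.5708, 1.0860, 7.7321)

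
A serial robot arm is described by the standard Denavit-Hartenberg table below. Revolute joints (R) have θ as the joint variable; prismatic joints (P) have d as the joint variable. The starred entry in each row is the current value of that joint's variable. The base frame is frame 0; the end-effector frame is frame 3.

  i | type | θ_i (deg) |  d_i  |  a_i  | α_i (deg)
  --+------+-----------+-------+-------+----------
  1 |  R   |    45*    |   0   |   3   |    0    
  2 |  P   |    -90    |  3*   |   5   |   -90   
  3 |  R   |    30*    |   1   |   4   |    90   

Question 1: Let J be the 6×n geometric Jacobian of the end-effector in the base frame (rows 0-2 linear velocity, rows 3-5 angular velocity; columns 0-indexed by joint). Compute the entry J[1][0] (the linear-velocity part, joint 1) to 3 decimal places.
8.813

axis z_0 = ẑ; lever o_n−o_0 = (8.8135,-3.1566,1.0000)
cross product → J_v[:, 0] = (3.1566,8.8135,-0.0000)
J_ω[:, 0] = z_0
entry J[1][0] = 8.8135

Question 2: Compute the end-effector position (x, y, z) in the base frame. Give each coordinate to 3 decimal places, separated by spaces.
8.813 -3.157 1.000

after link 1: o_1 = (2.1213, 2.1213, 0.0000)
after link 2: o_2 = (5.6569, -1.4142, 3.0000)
after link 3: o_3 = (8.8135, -3.1566, 1.0000)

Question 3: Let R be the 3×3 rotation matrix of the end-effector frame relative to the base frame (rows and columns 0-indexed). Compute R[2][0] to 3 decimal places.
-0.500

End-effector x-axis (col 0 of R) = (0.6124,-0.6124,-0.5000)
R[2][0] = -0.5000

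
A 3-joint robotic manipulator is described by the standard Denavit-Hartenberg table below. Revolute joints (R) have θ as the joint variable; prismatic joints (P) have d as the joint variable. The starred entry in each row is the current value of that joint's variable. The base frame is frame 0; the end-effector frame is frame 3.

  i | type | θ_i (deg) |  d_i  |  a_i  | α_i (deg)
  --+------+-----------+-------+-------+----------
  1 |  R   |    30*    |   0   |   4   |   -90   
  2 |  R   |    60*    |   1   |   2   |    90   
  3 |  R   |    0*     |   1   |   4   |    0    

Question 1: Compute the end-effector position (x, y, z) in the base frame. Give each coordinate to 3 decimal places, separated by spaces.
after link 1: o_1 = (3.4641, 2.0000, 0.0000)
after link 2: o_2 = (3.8301, 3.3660, -1.7321)
after link 3: o_3 = (6.3122, 4.7990, -4.6962)

6.312 4.799 -4.696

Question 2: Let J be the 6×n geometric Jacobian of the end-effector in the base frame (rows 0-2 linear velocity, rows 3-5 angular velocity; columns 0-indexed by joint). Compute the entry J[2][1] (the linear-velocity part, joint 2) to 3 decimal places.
-3.866

axis z_1 = (-0.5000,0.8660,0.0000); lever o_n−o_1 = (2.8481,2.7990,-4.6962)
cross product → J_v[:, 1] = (-4.0670,-2.3481,-3.8660)
J_ω[:, 1] = z_1
entry J[2][1] = -3.8660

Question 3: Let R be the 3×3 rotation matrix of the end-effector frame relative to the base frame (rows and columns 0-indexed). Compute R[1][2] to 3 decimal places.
0.433

End-effector z-axis (col 2 of R) = (0.7500,0.4330,0.5000)
R[1][2] = 0.4330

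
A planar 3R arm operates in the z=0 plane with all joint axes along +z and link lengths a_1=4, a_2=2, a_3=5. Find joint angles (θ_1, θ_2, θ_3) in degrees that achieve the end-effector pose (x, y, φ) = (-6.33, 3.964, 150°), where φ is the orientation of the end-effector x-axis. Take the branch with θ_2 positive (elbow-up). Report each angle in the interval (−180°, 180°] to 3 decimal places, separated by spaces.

120.003 150.006 -120.009

wrist centre = target − a_3·(cos φ, sin φ) = (-1.9999, 1.4640)
cos θ_2 = (6.1428−4²−2²)/(2·4·2) = -0.8661; θ_2 = 150.0058° (elbow-up)
β = atan2(1.4640,-1.9999) = 143.7941°; ψ = atan2(0.9998,2.2678) = 23.7912°
θ_1 = β − ψ = 120.0029°
θ_3 = φ − θ_1 − θ_2 = -120.0087° (wrapped to (-180°,180°])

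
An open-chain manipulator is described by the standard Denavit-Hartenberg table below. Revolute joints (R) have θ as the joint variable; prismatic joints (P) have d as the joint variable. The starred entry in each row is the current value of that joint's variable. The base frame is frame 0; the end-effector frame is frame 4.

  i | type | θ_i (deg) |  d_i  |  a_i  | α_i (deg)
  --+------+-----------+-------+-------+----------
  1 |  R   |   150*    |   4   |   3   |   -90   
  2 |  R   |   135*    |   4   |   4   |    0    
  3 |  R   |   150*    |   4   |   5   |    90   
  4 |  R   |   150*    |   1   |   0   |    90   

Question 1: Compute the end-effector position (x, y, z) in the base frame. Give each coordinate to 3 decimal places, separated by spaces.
after link 1: o_1 = (-2.5981, 1.5000, 4.0000)
after link 2: o_2 = (-2.1486, -3.3783, 1.1716)
after link 3: o_3 = (-5.2693, -6.1954, 6.0012)
after link 4: o_4 = (-4.4328, -6.6783, 6.2600)

-4.433 -6.678 6.260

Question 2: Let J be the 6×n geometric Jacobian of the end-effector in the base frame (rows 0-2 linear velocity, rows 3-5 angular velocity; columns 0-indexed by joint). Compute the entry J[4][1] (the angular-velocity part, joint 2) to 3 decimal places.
axis z_1 = (-0.5000,-0.8660,0.0000); lever o_n−o_1 = (-1.8347,-8.1783,2.2600)
cross product → J_v[:, 1] = (-1.9572,1.1300,2.5003)
J_ω[:, 1] = z_1
entry J[4][1] = -0.8660

-0.866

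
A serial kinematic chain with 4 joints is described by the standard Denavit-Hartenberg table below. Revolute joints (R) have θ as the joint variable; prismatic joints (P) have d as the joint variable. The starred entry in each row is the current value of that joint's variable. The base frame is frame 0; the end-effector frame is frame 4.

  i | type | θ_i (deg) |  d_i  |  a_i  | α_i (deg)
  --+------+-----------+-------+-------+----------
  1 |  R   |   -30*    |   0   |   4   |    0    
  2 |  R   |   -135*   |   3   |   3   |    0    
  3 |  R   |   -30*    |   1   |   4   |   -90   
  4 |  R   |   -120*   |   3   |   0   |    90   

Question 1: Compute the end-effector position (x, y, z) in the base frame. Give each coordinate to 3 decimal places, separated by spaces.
after link 1: o_1 = (3.4641, -2.0000, 0.0000)
after link 2: o_2 = (0.5663, -2.7765, 3.0000)
after link 3: o_3 = (-3.2974, -1.7412, 4.0000)
after link 4: o_4 = (-4.0738, -4.6390, 4.0000)

-4.074 -4.639 4.000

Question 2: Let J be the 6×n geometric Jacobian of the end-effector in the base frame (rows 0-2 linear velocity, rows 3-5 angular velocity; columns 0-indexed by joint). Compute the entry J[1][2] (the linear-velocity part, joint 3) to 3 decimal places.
axis z_2 = (0.0000,0.0000,1.0000); lever o_n−o_2 = (-4.6402,-1.8625,1.0000)
cross product → J_v[:, 2] = (1.8625,-4.6402,0.0000)
J_ω[:, 2] = z_2
entry J[1][2] = -4.6402

-4.640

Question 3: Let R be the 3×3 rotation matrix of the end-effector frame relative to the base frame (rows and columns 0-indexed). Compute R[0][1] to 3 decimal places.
End-effector y-axis (col 1 of R) = (-0.2588,-0.9659,0.0000)
R[0][1] = -0.2588

-0.259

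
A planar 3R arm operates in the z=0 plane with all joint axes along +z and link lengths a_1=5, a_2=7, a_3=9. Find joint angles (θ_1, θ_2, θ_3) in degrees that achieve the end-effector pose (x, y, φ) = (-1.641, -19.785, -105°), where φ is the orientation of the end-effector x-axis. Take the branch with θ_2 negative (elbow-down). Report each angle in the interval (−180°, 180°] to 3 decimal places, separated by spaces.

wrist centre = target − a_3·(cos φ, sin φ) = (0.6884, -11.0917)
cos θ_2 = (123.4989−5²−7²)/(2·5·7) = 0.7071; θ_2 = -44.9983° (elbow-down)
β = atan2(-11.0917,0.6884) = -86.4487°; ψ = atan2(-4.9496,9.9499) = -26.4482°
θ_1 = β − ψ = -60.0005°
θ_3 = φ − θ_1 − θ_2 = -0.0012° (wrapped to (-180°,180°])

-60.000 -44.998 -0.001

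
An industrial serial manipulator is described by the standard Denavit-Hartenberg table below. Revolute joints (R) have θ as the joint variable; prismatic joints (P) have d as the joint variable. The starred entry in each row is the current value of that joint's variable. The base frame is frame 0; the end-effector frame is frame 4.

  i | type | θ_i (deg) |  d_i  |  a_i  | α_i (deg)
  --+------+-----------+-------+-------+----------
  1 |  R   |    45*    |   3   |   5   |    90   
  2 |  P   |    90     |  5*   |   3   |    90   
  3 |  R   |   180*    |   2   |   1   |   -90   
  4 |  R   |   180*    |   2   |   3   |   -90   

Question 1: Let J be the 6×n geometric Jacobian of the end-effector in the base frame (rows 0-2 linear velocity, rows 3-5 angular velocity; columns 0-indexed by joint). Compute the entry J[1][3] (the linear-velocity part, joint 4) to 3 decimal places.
axis z_3 = (-0.7071,0.7071,-0.0000); lever o_n−o_3 = (-1.4142,1.4142,3.0000)
cross product → J_v[:, 3] = (2.1213,2.1213,0.0000)
J_ω[:, 3] = z_3
entry J[1][3] = 2.1213

2.121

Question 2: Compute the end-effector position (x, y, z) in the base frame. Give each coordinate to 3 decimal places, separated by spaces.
7.071 2.828 8.000

after link 1: o_1 = (3.5355, 3.5355, 3.0000)
after link 2: o_2 = (7.0711, -0.0000, 6.0000)
after link 3: o_3 = (8.4853, 1.4142, 5.0000)
after link 4: o_4 = (7.0711, 2.8284, 8.0000)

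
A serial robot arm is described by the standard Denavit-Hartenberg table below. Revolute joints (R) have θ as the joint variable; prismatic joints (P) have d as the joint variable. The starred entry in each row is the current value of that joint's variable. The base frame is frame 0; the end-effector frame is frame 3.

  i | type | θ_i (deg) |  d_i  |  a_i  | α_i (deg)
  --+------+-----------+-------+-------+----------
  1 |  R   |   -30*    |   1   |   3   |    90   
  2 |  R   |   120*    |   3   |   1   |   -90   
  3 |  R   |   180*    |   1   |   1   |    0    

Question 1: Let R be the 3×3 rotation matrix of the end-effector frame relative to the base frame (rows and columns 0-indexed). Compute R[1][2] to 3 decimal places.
0.433

End-effector z-axis (col 2 of R) = (-0.7500,0.4330,-0.5000)
R[1][2] = 0.4330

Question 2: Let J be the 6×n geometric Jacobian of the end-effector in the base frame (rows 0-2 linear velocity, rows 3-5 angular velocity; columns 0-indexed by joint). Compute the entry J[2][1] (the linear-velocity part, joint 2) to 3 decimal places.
axis z_1 = (-0.5000,-0.8660,0.0000); lever o_n−o_1 = (-2.2500,-2.1651,-0.5000)
cross product → J_v[:, 1] = (0.4330,-0.2500,-0.8660)
J_ω[:, 1] = z_1
entry J[2][1] = -0.8660

-0.866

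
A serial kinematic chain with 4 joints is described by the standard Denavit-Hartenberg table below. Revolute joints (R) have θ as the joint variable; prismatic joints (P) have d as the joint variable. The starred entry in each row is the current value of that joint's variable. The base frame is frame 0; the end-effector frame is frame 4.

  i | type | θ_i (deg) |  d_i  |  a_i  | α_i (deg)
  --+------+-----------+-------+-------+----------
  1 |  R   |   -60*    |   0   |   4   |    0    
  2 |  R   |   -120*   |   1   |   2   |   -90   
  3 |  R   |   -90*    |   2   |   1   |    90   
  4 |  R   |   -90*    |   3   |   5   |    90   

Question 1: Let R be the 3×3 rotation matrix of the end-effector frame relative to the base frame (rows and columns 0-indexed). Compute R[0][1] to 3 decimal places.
End-effector y-axis (col 1 of R) = (1.0000,0.0000,0.0000)
R[0][1] = 1.0000

1.000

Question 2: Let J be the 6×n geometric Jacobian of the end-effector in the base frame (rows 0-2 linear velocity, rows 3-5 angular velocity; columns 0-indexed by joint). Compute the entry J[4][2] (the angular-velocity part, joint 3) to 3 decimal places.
axis z_2 = (0.0000,-1.0000,0.0000); lever o_n−o_2 = (3.0000,3.0000,1.0000)
cross product → J_v[:, 2] = (-1.0000,-0.0000,3.0000)
J_ω[:, 2] = z_2
entry J[4][2] = -1.0000

-1.000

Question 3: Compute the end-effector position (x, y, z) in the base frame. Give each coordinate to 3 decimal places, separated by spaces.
3.000 -0.464 2.000

after link 1: o_1 = (2.0000, -3.4641, 0.0000)
after link 2: o_2 = (0.0000, -3.4641, 1.0000)
after link 3: o_3 = (0.0000, -5.4641, 2.0000)
after link 4: o_4 = (3.0000, -0.4641, 2.0000)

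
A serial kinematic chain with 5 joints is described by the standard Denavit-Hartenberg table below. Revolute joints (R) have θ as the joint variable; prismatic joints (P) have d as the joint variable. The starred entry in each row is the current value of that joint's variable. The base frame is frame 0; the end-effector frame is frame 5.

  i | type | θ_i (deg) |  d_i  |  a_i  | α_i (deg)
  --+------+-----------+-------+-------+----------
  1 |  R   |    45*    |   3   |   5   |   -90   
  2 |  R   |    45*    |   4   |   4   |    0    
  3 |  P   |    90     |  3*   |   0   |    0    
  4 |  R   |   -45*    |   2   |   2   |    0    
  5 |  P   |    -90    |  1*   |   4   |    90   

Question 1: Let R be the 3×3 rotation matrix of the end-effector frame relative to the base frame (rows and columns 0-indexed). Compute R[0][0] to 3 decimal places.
End-effector x-axis (col 0 of R) = (0.7071,0.7071,-0.0000)
R[0][0] = 0.7071

0.707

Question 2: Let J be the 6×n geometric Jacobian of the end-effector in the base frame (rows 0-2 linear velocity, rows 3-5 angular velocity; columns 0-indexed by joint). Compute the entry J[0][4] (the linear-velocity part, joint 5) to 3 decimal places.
-0.707

prismatic axis z_4 = (-0.7071,0.7071,0.0000)
J_v[:, 4] = z_4; J_ω[:, 4] = (0,0,0)
entry J[0][4] = -0.7071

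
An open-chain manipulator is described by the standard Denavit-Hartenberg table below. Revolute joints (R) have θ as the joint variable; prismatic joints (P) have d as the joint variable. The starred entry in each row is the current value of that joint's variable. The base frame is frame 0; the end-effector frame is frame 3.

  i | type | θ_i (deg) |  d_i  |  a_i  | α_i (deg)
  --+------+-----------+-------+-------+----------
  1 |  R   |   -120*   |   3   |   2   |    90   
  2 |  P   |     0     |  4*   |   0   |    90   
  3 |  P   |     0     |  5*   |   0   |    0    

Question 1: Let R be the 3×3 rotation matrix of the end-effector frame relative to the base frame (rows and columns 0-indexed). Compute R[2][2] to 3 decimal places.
-1.000

End-effector z-axis (col 2 of R) = (-0.0000,0.0000,-1.0000)
R[2][2] = -1.0000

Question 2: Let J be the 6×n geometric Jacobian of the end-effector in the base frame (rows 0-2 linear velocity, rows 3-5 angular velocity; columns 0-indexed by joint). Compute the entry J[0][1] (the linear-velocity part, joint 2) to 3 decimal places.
prismatic axis z_1 = (-0.8660,0.5000,0.0000)
J_v[:, 1] = z_1; J_ω[:, 1] = (0,0,0)
entry J[0][1] = -0.8660

-0.866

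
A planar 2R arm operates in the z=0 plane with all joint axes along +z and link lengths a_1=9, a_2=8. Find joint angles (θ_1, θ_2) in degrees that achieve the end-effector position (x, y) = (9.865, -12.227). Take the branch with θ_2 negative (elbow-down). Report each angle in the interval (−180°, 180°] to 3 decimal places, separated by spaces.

cos θ_2 = (246.8178−9²−8²)/(2·9·8) = 0.7071; θ_2 = -45.0032° (elbow-down)
β = atan2(-12.2270,9.8650) = -51.1027°; ψ = atan2(-5.6572,14.6565) = -21.1057°
θ_1 = β − ψ = -29.9970°

-29.997 -45.003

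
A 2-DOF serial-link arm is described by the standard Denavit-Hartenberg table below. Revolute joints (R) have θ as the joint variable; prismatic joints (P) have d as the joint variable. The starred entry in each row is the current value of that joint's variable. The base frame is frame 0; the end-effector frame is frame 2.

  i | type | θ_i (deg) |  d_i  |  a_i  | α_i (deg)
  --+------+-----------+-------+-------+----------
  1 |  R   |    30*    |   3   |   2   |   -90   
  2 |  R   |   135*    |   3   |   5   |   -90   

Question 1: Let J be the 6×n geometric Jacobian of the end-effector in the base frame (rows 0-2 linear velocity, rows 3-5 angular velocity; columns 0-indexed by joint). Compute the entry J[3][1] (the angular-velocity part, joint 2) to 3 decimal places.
axis z_1 = (-0.5000,0.8660,0.0000); lever o_n−o_1 = (-4.5619,0.8303,-3.5355)
cross product → J_v[:, 1] = (-3.0619,-1.7678,3.5355)
J_ω[:, 1] = z_1
entry J[3][1] = -0.5000

-0.500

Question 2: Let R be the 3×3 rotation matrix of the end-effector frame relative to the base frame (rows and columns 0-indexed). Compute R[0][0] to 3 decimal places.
End-effector x-axis (col 0 of R) = (-0.6124,-0.3536,-0.7071)
R[0][0] = -0.6124

-0.612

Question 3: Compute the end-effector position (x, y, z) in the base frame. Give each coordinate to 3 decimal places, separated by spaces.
-2.830 1.830 -0.536

after link 1: o_1 = (1.7321, 1.0000, 3.0000)
after link 2: o_2 = (-2.8298, 1.8303, -0.5355)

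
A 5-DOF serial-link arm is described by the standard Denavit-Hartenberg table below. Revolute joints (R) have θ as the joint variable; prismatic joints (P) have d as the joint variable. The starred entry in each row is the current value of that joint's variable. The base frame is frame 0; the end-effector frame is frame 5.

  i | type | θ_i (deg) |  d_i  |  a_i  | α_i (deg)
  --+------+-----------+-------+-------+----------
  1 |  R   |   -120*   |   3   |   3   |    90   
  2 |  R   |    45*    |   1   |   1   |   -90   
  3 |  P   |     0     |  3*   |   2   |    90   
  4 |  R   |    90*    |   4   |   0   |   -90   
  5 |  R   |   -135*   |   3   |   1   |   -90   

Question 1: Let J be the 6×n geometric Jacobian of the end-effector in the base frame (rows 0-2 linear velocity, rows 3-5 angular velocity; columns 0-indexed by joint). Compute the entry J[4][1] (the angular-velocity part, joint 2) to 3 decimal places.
0.500

axis z_1 = (-0.8660,0.5000,0.0000); lever o_n−o_1 = (-4.1318,4.2577,1.6213)
cross product → J_v[:, 1] = (0.8107,1.4041,-1.6213)
J_ω[:, 1] = z_1
entry J[4][1] = 0.5000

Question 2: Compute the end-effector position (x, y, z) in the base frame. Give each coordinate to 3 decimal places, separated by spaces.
after link 1: o_1 = (-1.5000, -2.5981, 3.0000)
after link 2: o_2 = (-2.7196, -2.7104, 3.7071)
after link 3: o_3 = (-2.3660, -2.0981, 7.2426)
after link 4: o_4 = (-5.8301, -0.0981, 7.2426)
after link 5: o_5 = (-5.6318, 1.6596, 4.6213)

-5.632 1.660 4.621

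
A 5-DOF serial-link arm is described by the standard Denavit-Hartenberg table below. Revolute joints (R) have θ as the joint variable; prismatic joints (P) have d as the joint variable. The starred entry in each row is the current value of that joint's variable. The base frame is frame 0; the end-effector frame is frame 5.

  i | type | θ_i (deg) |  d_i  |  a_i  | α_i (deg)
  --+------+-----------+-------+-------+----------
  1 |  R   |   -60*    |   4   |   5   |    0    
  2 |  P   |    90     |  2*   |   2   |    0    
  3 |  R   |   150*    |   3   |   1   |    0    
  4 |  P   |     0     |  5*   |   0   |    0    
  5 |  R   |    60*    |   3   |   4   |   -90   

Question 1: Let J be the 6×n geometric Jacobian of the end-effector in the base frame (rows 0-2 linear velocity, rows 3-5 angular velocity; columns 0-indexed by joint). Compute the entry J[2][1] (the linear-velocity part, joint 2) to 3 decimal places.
1.000

prismatic axis z_1 = (0.0000,0.0000,1.0000)
J_v[:, 1] = z_1; J_ω[:, 1] = (0,0,0)
entry J[2][1] = 1.0000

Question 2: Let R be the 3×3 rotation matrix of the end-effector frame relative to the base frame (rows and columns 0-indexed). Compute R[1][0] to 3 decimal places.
End-effector x-axis (col 0 of R) = (-0.5000,-0.8660,0.0000)
R[1][0] = -0.8660

-0.866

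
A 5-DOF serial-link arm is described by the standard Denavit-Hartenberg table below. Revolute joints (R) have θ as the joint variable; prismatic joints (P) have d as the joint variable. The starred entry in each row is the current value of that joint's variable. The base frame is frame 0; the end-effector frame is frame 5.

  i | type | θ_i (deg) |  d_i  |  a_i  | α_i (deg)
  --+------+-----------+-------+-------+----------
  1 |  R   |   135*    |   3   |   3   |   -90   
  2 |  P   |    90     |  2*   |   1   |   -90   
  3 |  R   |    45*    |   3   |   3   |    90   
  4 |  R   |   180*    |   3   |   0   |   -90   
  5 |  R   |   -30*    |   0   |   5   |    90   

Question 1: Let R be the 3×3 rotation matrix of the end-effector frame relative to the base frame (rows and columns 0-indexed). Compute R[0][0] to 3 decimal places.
-0.683

End-effector x-axis (col 0 of R) = (-0.6830,-0.6830,0.2588)
R[0][0] = -0.6830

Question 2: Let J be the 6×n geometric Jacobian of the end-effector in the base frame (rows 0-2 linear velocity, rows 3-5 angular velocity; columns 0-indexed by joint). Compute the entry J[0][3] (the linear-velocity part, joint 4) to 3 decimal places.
-3.062

axis z_3 = (-0.5000,-0.5000,-0.7071); lever o_n−o_3 = (-4.9151,-4.9151,-0.8272)
cross product → J_v[:, 3] = (-3.0619,3.0619,0.0000)
J_ω[:, 3] = z_3
entry J[0][3] = -3.0619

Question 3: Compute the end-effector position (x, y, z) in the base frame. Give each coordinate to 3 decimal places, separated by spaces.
after link 1: o_1 = (-2.1213, 2.1213, 3.0000)
after link 2: o_2 = (-3.5355, 0.7071, 2.0000)
after link 3: o_3 = (0.0858, 0.0858, -0.1213)
after link 4: o_4 = (-1.4142, -1.4142, -2.2426)
after link 5: o_5 = (-4.8293, -4.8293, -0.9485)

-4.829 -4.829 -0.949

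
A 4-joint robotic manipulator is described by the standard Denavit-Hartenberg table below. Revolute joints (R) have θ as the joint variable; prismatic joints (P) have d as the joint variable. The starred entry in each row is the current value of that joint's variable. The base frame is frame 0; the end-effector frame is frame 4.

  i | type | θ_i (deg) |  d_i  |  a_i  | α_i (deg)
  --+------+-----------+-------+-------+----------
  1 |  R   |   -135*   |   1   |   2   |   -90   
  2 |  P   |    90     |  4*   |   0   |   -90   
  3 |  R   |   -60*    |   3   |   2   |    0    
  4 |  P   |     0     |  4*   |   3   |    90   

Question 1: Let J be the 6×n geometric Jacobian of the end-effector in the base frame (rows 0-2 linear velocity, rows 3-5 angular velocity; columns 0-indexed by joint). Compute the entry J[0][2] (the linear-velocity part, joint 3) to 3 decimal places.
-1.768

axis z_2 = (0.7071,0.7071,-0.0000); lever o_n−o_2 = (8.0116,1.8879,-2.5000)
cross product → J_v[:, 2] = (-1.7678,1.7678,-4.3301)
J_ω[:, 2] = z_2
entry J[0][2] = -1.7678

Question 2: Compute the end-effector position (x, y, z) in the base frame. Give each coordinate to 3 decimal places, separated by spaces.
9.426 -2.355 -1.500

after link 1: o_1 = (-1.4142, -1.4142, 1.0000)
after link 2: o_2 = (1.4142, -4.2426, 1.0000)
after link 3: o_3 = (4.7603, -3.3461, -0.0000)
after link 4: o_4 = (9.4258, -2.3548, -1.5000)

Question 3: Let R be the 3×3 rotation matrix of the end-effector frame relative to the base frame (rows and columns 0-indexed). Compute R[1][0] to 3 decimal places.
End-effector x-axis (col 0 of R) = (0.6124,-0.6124,-0.5000)
R[1][0] = -0.6124

-0.612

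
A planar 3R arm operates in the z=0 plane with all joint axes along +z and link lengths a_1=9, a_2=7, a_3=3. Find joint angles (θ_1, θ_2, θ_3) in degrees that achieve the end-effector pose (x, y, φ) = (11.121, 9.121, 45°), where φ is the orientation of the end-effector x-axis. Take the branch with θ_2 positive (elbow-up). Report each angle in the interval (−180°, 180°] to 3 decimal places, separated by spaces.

wrist centre = target − a_3·(cos φ, sin φ) = (8.9997, 6.9997)
cos θ_2 = (129.9897−9²−7²)/(2·9·7) = -0.0001; θ_2 = 90.0047° (elbow-up)
β = atan2(6.9997,8.9997) = 37.8747°; ψ = atan2(7.0000,8.9994) = 37.8767°
θ_1 = β − ψ = -0.0020°
θ_3 = φ − θ_1 − θ_2 = -45.0026° (wrapped to (-180°,180°])

-0.002 90.005 -45.003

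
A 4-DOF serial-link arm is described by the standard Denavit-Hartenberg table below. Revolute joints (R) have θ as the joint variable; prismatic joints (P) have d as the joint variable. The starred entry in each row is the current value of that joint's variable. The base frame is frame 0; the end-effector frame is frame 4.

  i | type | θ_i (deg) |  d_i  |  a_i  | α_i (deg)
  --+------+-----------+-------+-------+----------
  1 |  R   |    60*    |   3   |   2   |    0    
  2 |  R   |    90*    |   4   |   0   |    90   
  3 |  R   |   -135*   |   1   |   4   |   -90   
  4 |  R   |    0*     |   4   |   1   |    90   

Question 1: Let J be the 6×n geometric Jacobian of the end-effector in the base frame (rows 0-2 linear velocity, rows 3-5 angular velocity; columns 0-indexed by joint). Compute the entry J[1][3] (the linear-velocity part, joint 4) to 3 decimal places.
-0.866

axis z_3 = (-0.6124,0.3536,-0.7071); lever o_n−o_3 = (-1.8371,1.0607,-3.5355)
cross product → J_v[:, 3] = (-0.5000,-0.8660,-0.0000)
J_ω[:, 3] = z_3
entry J[1][3] = -0.8660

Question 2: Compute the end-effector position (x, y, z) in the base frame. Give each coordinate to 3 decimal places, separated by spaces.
after link 1: o_1 = (1.0000, 1.7321, 3.0000)
after link 2: o_2 = (1.0000, 1.7321, 7.0000)
after link 3: o_3 = (3.9495, 1.1839, 4.1716)
after link 4: o_4 = (2.1124, 2.2445, 0.6360)

2.112 2.245 0.636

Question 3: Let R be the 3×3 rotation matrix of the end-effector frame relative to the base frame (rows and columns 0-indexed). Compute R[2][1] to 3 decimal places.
End-effector y-axis (col 1 of R) = (-0.6124,0.3536,-0.7071)
R[2][1] = -0.7071

-0.707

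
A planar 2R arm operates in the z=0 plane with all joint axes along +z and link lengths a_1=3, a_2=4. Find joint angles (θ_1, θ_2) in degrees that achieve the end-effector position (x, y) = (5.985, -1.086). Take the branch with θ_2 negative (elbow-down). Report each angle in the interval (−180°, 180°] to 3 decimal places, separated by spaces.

cos θ_2 = (36.9996−3²−4²)/(2·3·4) = 0.5000; θ_2 = -60.0010° (elbow-down)
β = atan2(-1.0860,5.9850) = -10.2846°; ψ = atan2(-3.4641,4.9999) = -34.7156°
θ_1 = β − ψ = 24.4310°

24.431 -60.001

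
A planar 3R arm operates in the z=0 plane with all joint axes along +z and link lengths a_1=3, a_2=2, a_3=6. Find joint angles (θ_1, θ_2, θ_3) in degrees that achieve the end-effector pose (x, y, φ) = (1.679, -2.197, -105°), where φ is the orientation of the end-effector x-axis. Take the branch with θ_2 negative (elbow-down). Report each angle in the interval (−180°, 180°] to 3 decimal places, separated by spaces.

59.995 -29.976 -135.020

wrist centre = target − a_3·(cos φ, sin φ) = (3.2319, 3.5986)
cos θ_2 = (23.3949−3²−2²)/(2·3·2) = 0.8662; θ_2 = -29.9755° (elbow-down)
β = atan2(3.5986,3.2319) = 48.0725°; ψ = atan2(-0.9993,4.7325) = -11.9228°
θ_1 = β − ψ = 59.9954°
θ_3 = φ − θ_1 − θ_2 = -135.0199° (wrapped to (-180°,180°])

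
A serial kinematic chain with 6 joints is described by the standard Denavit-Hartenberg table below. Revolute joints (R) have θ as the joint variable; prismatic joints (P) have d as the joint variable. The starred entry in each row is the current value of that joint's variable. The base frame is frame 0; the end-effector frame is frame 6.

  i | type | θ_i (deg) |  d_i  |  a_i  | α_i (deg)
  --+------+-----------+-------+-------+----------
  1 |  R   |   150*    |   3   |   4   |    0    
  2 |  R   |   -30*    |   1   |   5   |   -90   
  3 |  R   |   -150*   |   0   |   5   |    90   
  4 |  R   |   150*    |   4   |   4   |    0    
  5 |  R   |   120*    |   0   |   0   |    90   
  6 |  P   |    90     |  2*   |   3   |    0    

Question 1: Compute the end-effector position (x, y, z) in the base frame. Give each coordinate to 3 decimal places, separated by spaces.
-6.147 2.647 -2.294

after link 1: o_1 = (-3.4641, 2.0000, 3.0000)
after link 2: o_2 = (-5.9641, 6.3301, 4.0000)
after link 3: o_3 = (-3.7990, 2.5801, 6.5000)
after link 4: o_4 = (-6.0311, 2.4462, 1.3038)
after link 5: o_5 = (-6.0311, 2.4462, 1.3038)
after link 6: o_6 = (-6.1471, 2.6471, -2.2942)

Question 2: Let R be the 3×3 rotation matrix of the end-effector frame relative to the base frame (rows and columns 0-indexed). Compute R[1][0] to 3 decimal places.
-0.433

End-effector x-axis (col 0 of R) = (0.2500,-0.4330,-0.8660)
R[1][0] = -0.4330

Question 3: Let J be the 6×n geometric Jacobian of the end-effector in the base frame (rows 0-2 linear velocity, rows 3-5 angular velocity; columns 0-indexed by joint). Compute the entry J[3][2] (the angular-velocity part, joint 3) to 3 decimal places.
-0.866

axis z_2 = (-0.8660,-0.5000,0.0000); lever o_n−o_2 = (-0.1830,-3.6830,-6.2942)
cross product → J_v[:, 2] = (3.1471,-5.4510,3.0981)
J_ω[:, 2] = z_2
entry J[3][2] = -0.8660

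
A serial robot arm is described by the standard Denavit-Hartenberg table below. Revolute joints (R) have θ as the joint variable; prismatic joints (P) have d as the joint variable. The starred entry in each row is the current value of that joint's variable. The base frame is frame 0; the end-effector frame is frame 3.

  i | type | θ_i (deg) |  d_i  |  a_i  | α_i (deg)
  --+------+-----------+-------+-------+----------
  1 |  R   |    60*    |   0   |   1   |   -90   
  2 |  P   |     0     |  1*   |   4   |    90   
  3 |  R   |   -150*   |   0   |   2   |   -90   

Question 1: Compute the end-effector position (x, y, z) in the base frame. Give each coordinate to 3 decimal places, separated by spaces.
1.634 2.830 0.000

after link 1: o_1 = (0.5000, 0.8660, 0.0000)
after link 2: o_2 = (1.6340, 4.8301, 0.0000)
after link 3: o_3 = (1.6340, 2.8301, 0.0000)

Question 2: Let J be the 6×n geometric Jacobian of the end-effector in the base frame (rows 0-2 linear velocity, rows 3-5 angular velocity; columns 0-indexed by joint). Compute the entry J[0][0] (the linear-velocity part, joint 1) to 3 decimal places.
-2.830

axis z_0 = ẑ; lever o_n−o_0 = (1.6340,2.8301,0.0000)
cross product → J_v[:, 0] = (-2.8301,1.6340,0.0000)
J_ω[:, 0] = z_0
entry J[0][0] = -2.8301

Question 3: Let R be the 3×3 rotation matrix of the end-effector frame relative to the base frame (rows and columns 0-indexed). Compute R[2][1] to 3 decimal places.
-1.000

End-effector y-axis (col 1 of R) = (0.0000,-0.0000,-1.0000)
R[2][1] = -1.0000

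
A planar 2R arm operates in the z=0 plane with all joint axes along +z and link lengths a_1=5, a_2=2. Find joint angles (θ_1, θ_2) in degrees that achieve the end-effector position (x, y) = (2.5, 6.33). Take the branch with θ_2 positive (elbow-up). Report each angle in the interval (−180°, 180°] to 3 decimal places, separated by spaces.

59.997 30.009

cos θ_2 = (46.3189−5²−2²)/(2·5·2) = 0.8659; θ_2 = 30.0092° (elbow-up)
β = atan2(6.3300,2.5000) = 68.4487°; ψ = atan2(1.0003,6.7319) = 8.4516°
θ_1 = β − ψ = 59.9971°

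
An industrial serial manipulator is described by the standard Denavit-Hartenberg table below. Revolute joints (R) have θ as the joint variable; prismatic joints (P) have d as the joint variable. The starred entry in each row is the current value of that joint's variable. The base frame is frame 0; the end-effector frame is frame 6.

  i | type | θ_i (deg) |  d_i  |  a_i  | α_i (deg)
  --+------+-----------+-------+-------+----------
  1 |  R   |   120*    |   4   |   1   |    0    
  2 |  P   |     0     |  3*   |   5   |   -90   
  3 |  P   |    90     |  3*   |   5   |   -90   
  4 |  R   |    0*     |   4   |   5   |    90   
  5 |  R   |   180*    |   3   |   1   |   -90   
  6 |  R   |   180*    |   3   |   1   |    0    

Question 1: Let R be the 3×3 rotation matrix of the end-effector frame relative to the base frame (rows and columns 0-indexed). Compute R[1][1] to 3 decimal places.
End-effector y-axis (col 1 of R) = (-0.8660,-0.5000,-0.0000)
R[1][1] = -0.5000

-0.500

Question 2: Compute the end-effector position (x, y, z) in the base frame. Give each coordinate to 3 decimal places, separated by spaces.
after link 1: o_1 = (-0.5000, 0.8660, 4.0000)
after link 2: o_2 = (-3.0000, 5.1962, 7.0000)
after link 3: o_3 = (-5.5981, 3.6962, 2.0000)
after link 4: o_4 = (-3.5981, 0.2321, -3.0000)
after link 5: o_5 = (-6.1962, -1.2679, -2.0000)
after link 6: o_6 = (-7.6962, 1.3301, -3.0000)

-7.696 1.330 -3.000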